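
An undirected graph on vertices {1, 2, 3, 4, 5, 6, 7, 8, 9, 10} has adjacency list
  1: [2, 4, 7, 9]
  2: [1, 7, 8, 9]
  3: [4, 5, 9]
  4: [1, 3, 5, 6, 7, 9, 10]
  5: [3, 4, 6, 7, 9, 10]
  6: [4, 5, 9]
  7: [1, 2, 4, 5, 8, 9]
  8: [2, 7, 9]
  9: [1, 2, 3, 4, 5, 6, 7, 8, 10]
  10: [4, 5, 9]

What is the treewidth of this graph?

A width-3 tree decomposition is:
Bags: B1 = {4, 5, 7, 9}  B2 = {3, 4, 5, 9}  B3 = {1, 4, 7, 9}  B4 = {1, 2, 7, 9}  B5 = {4, 5, 9, 10}  B6 = {2, 7, 8, 9}  B7 = {4, 5, 6, 9}
Tree: B1–B2, B1–B3, B3–B4, B2–B5, B4–B6, B2–B7
Every bag has size at most 4, so the width is 4 − 1 = 3 and tw(G) ≤ 3. Conversely, {2, 7, 8, 9} is a clique of size 4, and the vertices of any clique must share a bag in every tree decomposition; so some bag has ≥ 4 vertices and tw(G) ≥ 3. Hence tw(G) = 3 exactly.

3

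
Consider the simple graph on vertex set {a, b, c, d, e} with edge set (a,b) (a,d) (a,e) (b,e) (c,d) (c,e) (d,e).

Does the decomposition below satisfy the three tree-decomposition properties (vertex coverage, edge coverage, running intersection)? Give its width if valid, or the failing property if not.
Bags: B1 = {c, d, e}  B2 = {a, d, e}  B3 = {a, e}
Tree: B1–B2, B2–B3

No — vertex b appears in no bag.

A tree decomposition must satisfy three properties: every vertex lies in some bag; for every edge, both endpoints lie together in some bag; and for every vertex, the bags containing it form a connected subtree. Here vertex b appears in no bag, so the decomposition is invalid.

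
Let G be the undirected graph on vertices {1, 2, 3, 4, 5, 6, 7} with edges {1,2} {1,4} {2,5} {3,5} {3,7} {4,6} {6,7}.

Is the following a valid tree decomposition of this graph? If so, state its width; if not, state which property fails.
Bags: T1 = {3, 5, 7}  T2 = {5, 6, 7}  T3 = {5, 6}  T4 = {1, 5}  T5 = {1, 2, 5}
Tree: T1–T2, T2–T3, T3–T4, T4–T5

A tree decomposition must satisfy three properties: every vertex lies in some bag; for every edge, both endpoints lie together in some bag; and for every vertex, the bags containing it form a connected subtree. Here vertex 4 appears in no bag, so the decomposition is invalid.

No — vertex 4 appears in no bag.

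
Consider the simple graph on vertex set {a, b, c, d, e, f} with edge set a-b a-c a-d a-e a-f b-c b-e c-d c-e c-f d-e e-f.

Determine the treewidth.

A width-3 tree decomposition is:
Bags: B1 = {a, c, d, e}  B2 = {a, c, e, f}  B3 = {a, b, c, e}
Tree: B1–B2, B2–B3
The largest bag has 4 vertices, giving width 3; this decomposition certifies tw(G) ≤ 3. On the other hand G contains the 4-clique {a, c, d, e}. A clique must lie in a single bag of any decomposition, so no decomposition can have width below 3. The upper and lower bounds meet at 3, so that is the treewidth.

3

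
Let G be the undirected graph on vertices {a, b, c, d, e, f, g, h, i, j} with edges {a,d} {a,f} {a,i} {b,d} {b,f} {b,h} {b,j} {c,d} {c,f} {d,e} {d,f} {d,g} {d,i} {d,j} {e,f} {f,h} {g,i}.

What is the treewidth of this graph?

A width-2 tree decomposition is:
Bags: B1 = {a, d, f}  B2 = {a, d, i}  B3 = {b, d, f}  B4 = {d, e, f}  B5 = {b, f, h}  B6 = {d, g, i}  B7 = {b, d, j}  B8 = {c, d, f}
Tree: B1–B2, B1–B3, B1–B4, B3–B5, B2–B6, B3–B7, B3–B8
Every bag has size at most 3, so the width is 3 − 1 = 2 and tw(G) ≤ 2. Conversely, {d, g, i} is a clique of size 3, and the vertices of any clique must share a bag in every tree decomposition; so some bag has ≥ 3 vertices and tw(G) ≥ 2. Combining the bounds, tw(G) = 2.

2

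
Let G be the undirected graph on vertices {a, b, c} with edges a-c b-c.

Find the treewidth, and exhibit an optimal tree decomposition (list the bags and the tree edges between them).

Each bag holds 2 vertices, so the decomposition has width 1, which upper-bounds the treewidth. Any graph with an edge has treewidth ≥ 1, and G has the edge c–a. Combining the bounds, tw(G) = 1.

Treewidth 1.
One such decomposition:
Bags: B1 = {a, c}  B2 = {b, c}
Tree: B1–B2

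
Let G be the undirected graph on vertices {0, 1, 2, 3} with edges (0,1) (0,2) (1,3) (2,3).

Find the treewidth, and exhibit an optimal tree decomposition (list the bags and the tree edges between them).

Each bag holds 3 vertices, so the decomposition has width 2, which upper-bounds the treewidth. The edges 3–1–0–2–3 form a cycle, so G is not a tree and its treewidth is at least 2. Combining the bounds, tw(G) = 2.

Treewidth 2.
One such decomposition:
Bags: B1 = {0, 1, 3}  B2 = {0, 2, 3}
Tree: B1–B2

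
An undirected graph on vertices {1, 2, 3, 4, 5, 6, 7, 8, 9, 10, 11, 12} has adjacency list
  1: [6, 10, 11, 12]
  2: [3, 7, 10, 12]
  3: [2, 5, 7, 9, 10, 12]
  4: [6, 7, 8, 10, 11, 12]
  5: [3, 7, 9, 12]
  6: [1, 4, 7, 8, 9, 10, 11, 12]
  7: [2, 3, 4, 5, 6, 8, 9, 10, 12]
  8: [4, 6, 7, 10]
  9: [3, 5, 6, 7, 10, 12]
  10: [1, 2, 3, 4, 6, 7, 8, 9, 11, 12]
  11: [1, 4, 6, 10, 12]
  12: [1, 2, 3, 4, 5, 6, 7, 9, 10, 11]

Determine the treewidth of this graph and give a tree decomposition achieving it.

The largest bag has 5 vertices, giving width 4; this decomposition certifies tw(G) ≤ 4. On the other hand G contains the 5-clique {4, 6, 7, 8, 10}. A clique must lie in a single bag of any decomposition, so no decomposition can have width below 4. Hence tw(G) = 4 exactly.

Treewidth 4.
One such decomposition:
Bags: B1 = {6, 7, 9, 10, 12}  B2 = {4, 6, 7, 10, 12}  B3 = {3, 7, 9, 10, 12}  B4 = {3, 5, 7, 9, 12}  B5 = {2, 3, 7, 10, 12}  B6 = {4, 6, 10, 11, 12}  B7 = {1, 6, 10, 11, 12}  B8 = {4, 6, 7, 8, 10}
Tree: B1–B2, B1–B3, B3–B4, B3–B5, B2–B6, B6–B7, B2–B8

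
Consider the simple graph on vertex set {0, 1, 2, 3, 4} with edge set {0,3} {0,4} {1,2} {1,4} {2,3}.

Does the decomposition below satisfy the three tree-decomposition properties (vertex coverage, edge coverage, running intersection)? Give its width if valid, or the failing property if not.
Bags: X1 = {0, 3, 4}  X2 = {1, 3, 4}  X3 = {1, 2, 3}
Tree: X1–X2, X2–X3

Every vertex of G appears in some bag (union = {0, 1, 2, 3, 4}); every edge is covered by a bag; and for each vertex v the set of bags containing v is connected in the bag tree. The decomposition is therefore valid. The largest bag has 3 vertices, so the width is 2.

Yes; width 2.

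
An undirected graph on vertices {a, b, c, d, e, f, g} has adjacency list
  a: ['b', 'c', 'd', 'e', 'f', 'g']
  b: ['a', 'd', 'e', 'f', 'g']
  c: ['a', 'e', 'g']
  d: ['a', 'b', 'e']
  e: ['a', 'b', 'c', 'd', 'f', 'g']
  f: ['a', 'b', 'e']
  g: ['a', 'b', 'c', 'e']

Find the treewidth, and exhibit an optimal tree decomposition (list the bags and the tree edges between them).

Every bag has size at most 4, so the width is 4 − 1 = 3 and tw(G) ≤ 3. For the lower bound, the 4 vertices {a, c, e, g} are pairwise adjacent, and any tree decomposition puts a clique entirely inside one bag — forcing width ≥ 3. The upper and lower bounds meet at 3, so that is the treewidth.

Treewidth 3.
Bags: B1 = {a, b, e, g}  B2 = {a, b, e, f}  B3 = {a, b, d, e}  B4 = {a, c, e, g}
Tree: B1–B2, B1–B3, B1–B4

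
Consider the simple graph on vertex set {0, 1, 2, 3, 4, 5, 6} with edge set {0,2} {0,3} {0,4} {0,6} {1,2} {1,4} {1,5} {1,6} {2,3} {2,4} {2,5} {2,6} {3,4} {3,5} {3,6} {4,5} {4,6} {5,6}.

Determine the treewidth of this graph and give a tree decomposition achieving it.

Treewidth 4.
Bags: B1 = {1, 2, 4, 5, 6}  B2 = {2, 3, 4, 5, 6}  B3 = {0, 2, 3, 4, 6}
Tree: B1–B2, B2–B3

The largest bag has 5 vertices, giving width 4; this decomposition certifies tw(G) ≤ 4. Conversely, {1, 2, 4, 5, 6} is a clique of size 5, and the vertices of any clique must share a bag in every tree decomposition; so some bag has ≥ 5 vertices and tw(G) ≥ 4. Therefore the treewidth is 4.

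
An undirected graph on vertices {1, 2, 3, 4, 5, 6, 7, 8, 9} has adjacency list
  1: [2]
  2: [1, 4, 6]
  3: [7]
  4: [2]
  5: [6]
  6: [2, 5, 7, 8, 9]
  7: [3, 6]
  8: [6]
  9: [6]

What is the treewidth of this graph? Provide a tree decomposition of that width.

Every bag has size at most 2, so the width is 2 − 1 = 1 and tw(G) ≤ 1. Any graph with an edge has treewidth ≥ 1, and G has the edge 2–4. Therefore the treewidth is 1.

Treewidth 1.
One optimal decomposition is:
Bags: B1 = {2, 4}  B2 = {2, 6}  B3 = {6, 7}  B4 = {3, 7}  B5 = {1, 2}  B6 = {6, 9}  B7 = {5, 6}  B8 = {6, 8}
Tree: B1–B2, B2–B3, B3–B4, B2–B5, B3–B6, B2–B7, B2–B8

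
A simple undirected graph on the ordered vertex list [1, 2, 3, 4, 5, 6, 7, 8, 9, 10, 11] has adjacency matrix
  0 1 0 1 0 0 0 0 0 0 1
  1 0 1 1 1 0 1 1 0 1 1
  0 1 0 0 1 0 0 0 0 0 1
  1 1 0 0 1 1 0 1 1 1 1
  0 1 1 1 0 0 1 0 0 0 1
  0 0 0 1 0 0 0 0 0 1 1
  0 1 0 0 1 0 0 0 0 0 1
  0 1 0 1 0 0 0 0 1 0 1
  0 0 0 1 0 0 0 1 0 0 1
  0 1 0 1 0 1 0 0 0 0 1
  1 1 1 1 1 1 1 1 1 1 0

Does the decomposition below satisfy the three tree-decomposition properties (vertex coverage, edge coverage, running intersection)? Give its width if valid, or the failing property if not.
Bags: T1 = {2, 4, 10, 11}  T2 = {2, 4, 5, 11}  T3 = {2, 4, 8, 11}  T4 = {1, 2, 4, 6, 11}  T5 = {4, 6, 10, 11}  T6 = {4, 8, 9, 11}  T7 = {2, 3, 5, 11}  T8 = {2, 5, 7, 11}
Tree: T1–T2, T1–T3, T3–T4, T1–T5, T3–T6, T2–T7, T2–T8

A tree decomposition must satisfy three properties: every vertex lies in some bag; for every edge, both endpoints lie together in some bag; and for every vertex, the bags containing it form a connected subtree. Here bags containing vertex 6 are not connected in the tree, so the decomposition is invalid.

No — bags containing vertex 6 are not connected in the tree.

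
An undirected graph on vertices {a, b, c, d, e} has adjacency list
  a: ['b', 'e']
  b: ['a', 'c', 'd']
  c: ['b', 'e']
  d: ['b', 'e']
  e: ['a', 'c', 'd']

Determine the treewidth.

A width-2 tree decomposition is:
Bags: B1 = {a, b, e}  B2 = {b, c, e}  B3 = {b, d, e}
Tree: B1–B2, B2–B3
The largest bag has 3 vertices, giving width 2; this decomposition certifies tw(G) ≤ 2. For the lower bound, G contains the cycle e–a–b–c–e, so G is not a forest; only forests have treewidth ≤ 1, hence tw(G) ≥ 2. Therefore the treewidth is 2.

2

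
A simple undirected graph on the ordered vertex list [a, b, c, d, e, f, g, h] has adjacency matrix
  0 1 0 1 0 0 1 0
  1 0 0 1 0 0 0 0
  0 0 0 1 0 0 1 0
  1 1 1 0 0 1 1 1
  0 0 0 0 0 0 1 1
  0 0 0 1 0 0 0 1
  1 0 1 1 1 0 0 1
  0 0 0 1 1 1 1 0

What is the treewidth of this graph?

A width-2 tree decomposition is:
Bags: B1 = {a, b, d}  B2 = {a, d, g}  B3 = {d, g, h}  B4 = {d, f, h}  B5 = {e, g, h}  B6 = {c, d, g}
Tree: B1–B2, B2–B3, B3–B4, B3–B5, B2–B6
Every bag has size at most 3, so the width is 3 − 1 = 2 and tw(G) ≤ 2. On the other hand G contains the 3-clique {d, g, h}. A clique must lie in a single bag of any decomposition, so no decomposition can have width below 2. Therefore the treewidth is 2.

2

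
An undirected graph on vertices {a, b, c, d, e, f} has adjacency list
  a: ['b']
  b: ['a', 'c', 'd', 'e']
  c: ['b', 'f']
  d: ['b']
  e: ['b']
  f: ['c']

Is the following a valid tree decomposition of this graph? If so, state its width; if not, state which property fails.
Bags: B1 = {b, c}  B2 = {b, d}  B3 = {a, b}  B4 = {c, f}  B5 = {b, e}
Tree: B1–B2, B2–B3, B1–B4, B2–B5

Yes; width 1.

Checking the three conditions: (i) the bags cover all of {a, b, c, d, e, f}; (ii) for each edge, some bag contains both endpoints; (iii) the bags containing any fixed vertex form a subtree. All hold, so the decomposition is valid with width 2 − 1 = 1.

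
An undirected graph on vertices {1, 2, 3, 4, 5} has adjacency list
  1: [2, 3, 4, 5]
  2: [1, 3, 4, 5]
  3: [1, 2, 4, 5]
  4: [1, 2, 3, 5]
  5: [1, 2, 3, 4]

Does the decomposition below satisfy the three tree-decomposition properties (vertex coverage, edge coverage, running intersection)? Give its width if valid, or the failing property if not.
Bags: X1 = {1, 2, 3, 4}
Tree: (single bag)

No — vertex 5 appears in no bag.

A tree decomposition must satisfy three properties: every vertex lies in some bag; for every edge, both endpoints lie together in some bag; and for every vertex, the bags containing it form a connected subtree. Here vertex 5 appears in no bag, so the decomposition is invalid.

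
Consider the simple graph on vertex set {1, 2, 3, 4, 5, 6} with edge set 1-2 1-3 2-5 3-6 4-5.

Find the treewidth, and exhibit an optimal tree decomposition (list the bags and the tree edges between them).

Treewidth 1.
Bags: B1 = {4, 5}  B2 = {2, 5}  B3 = {1, 2}  B4 = {1, 3}  B5 = {3, 6}
Tree: B1–B2, B2–B3, B3–B4, B4–B5

The largest bag has 2 vertices, giving width 1; this decomposition certifies tw(G) ≤ 1. Any graph with an edge has treewidth ≥ 1, and G has the edge 4–5. Therefore the treewidth is 1.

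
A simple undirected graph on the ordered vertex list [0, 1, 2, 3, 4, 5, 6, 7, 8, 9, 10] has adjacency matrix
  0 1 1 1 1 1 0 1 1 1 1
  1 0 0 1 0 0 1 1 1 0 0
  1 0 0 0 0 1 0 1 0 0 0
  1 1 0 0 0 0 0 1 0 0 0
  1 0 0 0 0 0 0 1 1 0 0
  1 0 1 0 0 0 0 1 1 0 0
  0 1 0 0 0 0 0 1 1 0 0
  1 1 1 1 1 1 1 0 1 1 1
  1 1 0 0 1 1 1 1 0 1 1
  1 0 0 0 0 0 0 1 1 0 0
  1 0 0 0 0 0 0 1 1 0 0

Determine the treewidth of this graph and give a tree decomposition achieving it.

Treewidth 3.
One optimal decomposition is:
Bags: B1 = {0, 5, 7, 8}  B2 = {0, 1, 7, 8}  B3 = {0, 7, 8, 10}  B4 = {0, 1, 3, 7}  B5 = {0, 7, 8, 9}  B6 = {1, 6, 7, 8}  B7 = {0, 4, 7, 8}  B8 = {0, 2, 5, 7}
Tree: B1–B2, B1–B3, B2–B4, B1–B5, B2–B6, B2–B7, B1–B8

The largest bag has 4 vertices, giving width 3; this decomposition certifies tw(G) ≤ 3. For the lower bound, the 4 vertices {0, 1, 7, 8} are pairwise adjacent, and any tree decomposition puts a clique entirely inside one bag — forcing width ≥ 3. Hence tw(G) = 3 exactly.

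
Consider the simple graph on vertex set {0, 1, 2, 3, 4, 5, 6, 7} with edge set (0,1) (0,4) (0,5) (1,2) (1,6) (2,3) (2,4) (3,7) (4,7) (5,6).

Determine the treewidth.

A width-2 tree decomposition is:
Bags: B1 = {2, 3, 7}  B2 = {2, 4, 7}  B3 = {1, 2, 4}  B4 = {0, 1, 4}  B5 = {0, 1, 6}  B6 = {0, 5, 6}
Tree: B1–B2, B2–B3, B3–B4, B4–B5, B5–B6
Every bag has size at most 3, so the width is 3 − 1 = 2 and tw(G) ≤ 2. Since 3–7–4–2–3 is a cycle in G, G is not acyclic. Forests are exactly the graphs of treewidth ≤ 1, so tw(G) ≥ 2. Hence tw(G) = 2 exactly.

2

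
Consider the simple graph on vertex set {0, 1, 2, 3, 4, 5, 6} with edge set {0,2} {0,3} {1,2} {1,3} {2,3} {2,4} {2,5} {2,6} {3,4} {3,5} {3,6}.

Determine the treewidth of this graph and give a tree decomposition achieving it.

Treewidth 2.
One optimal decomposition is:
Bags: B1 = {1, 2, 3}  B2 = {0, 2, 3}  B3 = {2, 3, 4}  B4 = {2, 3, 6}  B5 = {2, 3, 5}
Tree: B1–B2, B1–B3, B3–B4, B3–B5

Every bag has size at most 3, so the width is 3 − 1 = 2 and tw(G) ≤ 2. Conversely, {0, 2, 3} is a clique of size 3, and the vertices of any clique must share a bag in every tree decomposition; so some bag has ≥ 3 vertices and tw(G) ≥ 2. Therefore the treewidth is 2.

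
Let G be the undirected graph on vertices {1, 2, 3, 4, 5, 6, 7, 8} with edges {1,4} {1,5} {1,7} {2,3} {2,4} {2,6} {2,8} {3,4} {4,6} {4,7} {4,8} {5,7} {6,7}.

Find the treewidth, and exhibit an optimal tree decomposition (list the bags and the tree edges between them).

Treewidth 2.
One such decomposition:
Bags: B1 = {2, 4, 6}  B2 = {2, 4, 8}  B3 = {4, 6, 7}  B4 = {1, 4, 7}  B5 = {1, 5, 7}  B6 = {2, 3, 4}
Tree: B1–B2, B1–B3, B3–B4, B4–B5, B1–B6

Each bag holds 3 vertices, so the decomposition has width 2, which upper-bounds the treewidth. On the other hand G contains the 3-clique {1, 4, 7}. A clique must lie in a single bag of any decomposition, so no decomposition can have width below 2. The upper and lower bounds meet at 2, so that is the treewidth.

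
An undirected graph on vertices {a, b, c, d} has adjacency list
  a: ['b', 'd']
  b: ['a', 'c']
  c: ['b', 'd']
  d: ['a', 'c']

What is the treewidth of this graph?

A width-2 tree decomposition is:
Bags: B1 = {b, c, d}  B2 = {a, b, d}
Tree: B1–B2
The largest bag has 3 vertices, giving width 2; this decomposition certifies tw(G) ≤ 2. The edges d–c–b–a–d form a cycle, so G is not a tree and its treewidth is at least 2. Combining the bounds, tw(G) = 2.

2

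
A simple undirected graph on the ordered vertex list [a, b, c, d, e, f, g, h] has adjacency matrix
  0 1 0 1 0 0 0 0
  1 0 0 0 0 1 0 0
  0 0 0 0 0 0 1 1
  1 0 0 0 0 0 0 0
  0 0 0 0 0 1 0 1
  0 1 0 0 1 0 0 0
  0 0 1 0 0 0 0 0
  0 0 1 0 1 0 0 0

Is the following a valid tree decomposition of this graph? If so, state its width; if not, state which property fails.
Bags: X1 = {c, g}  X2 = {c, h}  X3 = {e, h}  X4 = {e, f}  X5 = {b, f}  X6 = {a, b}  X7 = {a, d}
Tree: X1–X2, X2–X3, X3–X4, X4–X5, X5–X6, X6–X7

Yes; width 1.

Every vertex of G appears in some bag (union = {a, b, c, d, e, f, g, h}); every edge is covered by a bag; and for each vertex v the set of bags containing v is connected in the bag tree. The decomposition is therefore valid. The largest bag has 2 vertices, so the width is 1.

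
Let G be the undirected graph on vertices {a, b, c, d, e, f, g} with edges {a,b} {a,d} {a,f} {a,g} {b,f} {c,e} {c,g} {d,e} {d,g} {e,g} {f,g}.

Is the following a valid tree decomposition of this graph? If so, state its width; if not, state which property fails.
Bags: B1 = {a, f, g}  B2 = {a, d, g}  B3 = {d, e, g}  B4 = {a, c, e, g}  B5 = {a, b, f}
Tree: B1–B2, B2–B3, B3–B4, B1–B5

A tree decomposition must satisfy three properties: every vertex lies in some bag; for every edge, both endpoints lie together in some bag; and for every vertex, the bags containing it form a connected subtree. Here bags containing vertex a are not connected in the tree, so the decomposition is invalid.

No — bags containing vertex a are not connected in the tree.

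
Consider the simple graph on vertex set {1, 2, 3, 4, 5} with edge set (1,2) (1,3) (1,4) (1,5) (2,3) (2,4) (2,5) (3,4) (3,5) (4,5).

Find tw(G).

4

A width-4 tree decomposition is:
Bags: B1 = {1, 2, 3, 4, 5}
Tree: (single bag)
With just one bag of size 5, the width is 5 − 1 = 4, so tw(G) ≤ 4. On the other hand G contains the 5-clique {1, 2, 3, 4, 5}. A clique must lie in a single bag of any decomposition, so no decomposition can have width below 4. The upper and lower bounds meet at 4, so that is the treewidth.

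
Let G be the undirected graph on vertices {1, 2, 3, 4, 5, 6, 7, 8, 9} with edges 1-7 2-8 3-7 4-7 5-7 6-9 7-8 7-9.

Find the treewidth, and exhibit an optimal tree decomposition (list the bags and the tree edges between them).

Each bag holds 2 vertices, so the decomposition has width 1, which upper-bounds the treewidth. G has an edge, so its treewidth is at least 1. Combining the bounds, tw(G) = 1.

Treewidth 1.
One such decomposition:
Bags: B1 = {3, 7}  B2 = {7, 9}  B3 = {1, 7}  B4 = {4, 7}  B5 = {5, 7}  B6 = {6, 9}  B7 = {7, 8}  B8 = {2, 8}
Tree: B1–B2, B2–B3, B2–B4, B2–B5, B2–B6, B1–B7, B7–B8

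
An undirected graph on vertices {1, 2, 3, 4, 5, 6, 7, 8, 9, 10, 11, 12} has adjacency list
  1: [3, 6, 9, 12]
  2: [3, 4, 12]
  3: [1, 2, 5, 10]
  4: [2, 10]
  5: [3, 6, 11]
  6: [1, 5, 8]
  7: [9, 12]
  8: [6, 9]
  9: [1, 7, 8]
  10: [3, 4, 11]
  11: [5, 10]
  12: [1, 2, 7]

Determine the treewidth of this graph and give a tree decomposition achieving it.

Treewidth 3.
Bags: B1 = {2, 4, 10, 11}  B2 = {2, 3, 10, 11}  B3 = {2, 3, 5, 11}  B4 = {2, 3, 5, 12}  B5 = {1, 3, 5, 12}  B6 = {1, 5, 6, 12}  B7 = {1, 6, 7, 12}  B8 = {1, 6, 7, 9}  B9 = {6, 7, 8, 9}
Tree: B1–B2, B2–B3, B3–B4, B4–B5, B5–B6, B6–B7, B7–B8, B8–B9

The largest bag has 4 vertices, giving width 3; this decomposition certifies tw(G) ≤ 3. For the lower bound: the 4 vertex sets {4,10,11}, {2}, {3}, {1,5,6,12} are disjoint, each induces a connected subgraph, and every pair is joined by at least one edge of G. Contracting each set to a single vertex therefore yields K_{4} as a minor, and since treewidth is minor-monotone, tw(G) ≥ tw(K_{4}) = 3. Therefore the treewidth is 3.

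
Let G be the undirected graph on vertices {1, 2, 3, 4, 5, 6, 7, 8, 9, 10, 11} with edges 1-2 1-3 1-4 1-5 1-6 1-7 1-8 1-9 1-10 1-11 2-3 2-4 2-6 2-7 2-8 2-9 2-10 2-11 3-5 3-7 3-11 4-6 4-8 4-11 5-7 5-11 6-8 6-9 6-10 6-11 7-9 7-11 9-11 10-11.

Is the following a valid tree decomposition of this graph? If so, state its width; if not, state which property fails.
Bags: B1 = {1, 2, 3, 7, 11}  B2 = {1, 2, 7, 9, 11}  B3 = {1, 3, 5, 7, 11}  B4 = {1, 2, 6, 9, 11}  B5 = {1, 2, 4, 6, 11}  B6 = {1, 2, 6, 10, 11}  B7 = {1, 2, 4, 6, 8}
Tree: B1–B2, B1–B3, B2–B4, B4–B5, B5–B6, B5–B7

Every vertex of G appears in some bag (union = {1, 2, 3, 4, 5, 6, 7, 8, 9, 10, 11}); every edge is covered by a bag; and for each vertex v the set of bags containing v is connected in the bag tree. The decomposition is therefore valid. The largest bag has 5 vertices, so the width is 4.

Yes; width 4.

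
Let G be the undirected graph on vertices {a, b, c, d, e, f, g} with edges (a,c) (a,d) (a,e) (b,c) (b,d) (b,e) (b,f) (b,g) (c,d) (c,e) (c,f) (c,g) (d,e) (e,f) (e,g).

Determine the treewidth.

A width-3 tree decomposition is:
Bags: B1 = {b, c, d, e}  B2 = {b, c, e, g}  B3 = {b, c, e, f}  B4 = {a, c, d, e}
Tree: B1–B2, B2–B3, B1–B4
Each bag holds 4 vertices, so the decomposition has width 3, which upper-bounds the treewidth. For the lower bound, the 4 vertices {a, c, d, e} are pairwise adjacent, and any tree decomposition puts a clique entirely inside one bag — forcing width ≥ 3. Therefore the treewidth is 3.

3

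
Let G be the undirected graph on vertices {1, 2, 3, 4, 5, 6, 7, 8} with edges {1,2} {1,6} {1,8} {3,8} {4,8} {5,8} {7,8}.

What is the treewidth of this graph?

1

A width-1 tree decomposition is:
Bags: B1 = {1, 8}  B2 = {5, 8}  B3 = {7, 8}  B4 = {1, 2}  B5 = {1, 6}  B6 = {3, 8}  B7 = {4, 8}
Tree: B1–B2, B1–B3, B1–B4, B4–B5, B3–B6, B2–B7
Each bag holds 2 vertices, so the decomposition has width 1, which upper-bounds the treewidth. G has an edge, so its treewidth is at least 1. Combining the bounds, tw(G) = 1.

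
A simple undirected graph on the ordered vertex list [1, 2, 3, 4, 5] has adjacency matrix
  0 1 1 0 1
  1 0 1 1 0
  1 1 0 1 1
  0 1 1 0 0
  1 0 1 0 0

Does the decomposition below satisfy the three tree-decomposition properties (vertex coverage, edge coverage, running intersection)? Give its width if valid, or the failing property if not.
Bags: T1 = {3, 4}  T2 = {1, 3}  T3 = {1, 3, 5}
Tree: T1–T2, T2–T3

A tree decomposition must satisfy three properties: every vertex lies in some bag; for every edge, both endpoints lie together in some bag; and for every vertex, the bags containing it form a connected subtree. Here vertex 2 appears in no bag, so the decomposition is invalid.

No — vertex 2 appears in no bag.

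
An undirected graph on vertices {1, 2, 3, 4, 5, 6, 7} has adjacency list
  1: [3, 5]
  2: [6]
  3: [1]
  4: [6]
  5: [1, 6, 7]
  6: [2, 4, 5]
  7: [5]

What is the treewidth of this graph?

1

A width-1 tree decomposition is:
Bags: B1 = {5, 7}  B2 = {5, 6}  B3 = {2, 6}  B4 = {4, 6}  B5 = {1, 5}  B6 = {1, 3}
Tree: B1–B2, B2–B3, B2–B4, B1–B5, B5–B6
Each bag holds 2 vertices, so the decomposition has width 1, which upper-bounds the treewidth. Any graph with an edge has treewidth ≥ 1, and G has the edge 5–7. Combining the bounds, tw(G) = 1.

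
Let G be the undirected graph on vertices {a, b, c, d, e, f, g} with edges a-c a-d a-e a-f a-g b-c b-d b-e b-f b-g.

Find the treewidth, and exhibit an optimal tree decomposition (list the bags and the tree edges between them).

Every bag has size at most 3, so the width is 3 − 1 = 2 and tw(G) ≤ 2. For the lower bound, G contains the cycle a–c–b–e–a, so G is not a forest; only forests have treewidth ≤ 1, hence tw(G) ≥ 2. The upper and lower bounds meet at 2, so that is the treewidth.

Treewidth 2.
Bags: B1 = {a, b, c}  B2 = {a, b, e}  B3 = {a, b, f}  B4 = {a, b, d}  B5 = {a, b, g}
Tree: B1–B2, B2–B3, B3–B4, B4–B5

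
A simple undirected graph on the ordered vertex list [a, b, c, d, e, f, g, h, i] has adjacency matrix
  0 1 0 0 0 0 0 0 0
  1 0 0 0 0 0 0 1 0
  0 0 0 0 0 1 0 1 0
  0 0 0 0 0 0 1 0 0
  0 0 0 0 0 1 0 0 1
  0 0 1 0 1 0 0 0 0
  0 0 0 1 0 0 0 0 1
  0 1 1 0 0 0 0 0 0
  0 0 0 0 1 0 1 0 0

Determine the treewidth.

A width-1 tree decomposition is:
Bags: B1 = {d, g}  B2 = {g, i}  B3 = {e, i}  B4 = {e, f}  B5 = {c, f}  B6 = {c, h}  B7 = {b, h}  B8 = {a, b}
Tree: B1–B2, B2–B3, B3–B4, B4–B5, B5–B6, B6–B7, B7–B8
Every bag has size at most 2, so the width is 2 − 1 = 1 and tw(G) ≤ 1. Since G has at least one edge (e.g. d–g), it is not an edgeless graph, so tw(G) ≥ 1. Therefore the treewidth is 1.

1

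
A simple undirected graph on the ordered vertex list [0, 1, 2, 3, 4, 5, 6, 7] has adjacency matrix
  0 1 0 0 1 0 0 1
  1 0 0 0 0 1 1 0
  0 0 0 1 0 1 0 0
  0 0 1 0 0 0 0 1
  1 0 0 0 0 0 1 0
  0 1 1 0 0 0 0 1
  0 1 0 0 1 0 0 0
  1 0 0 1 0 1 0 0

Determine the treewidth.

2

A width-2 tree decomposition is:
Bags: B1 = {0, 4, 6}  B2 = {0, 1, 6}  B3 = {0, 1, 7}  B4 = {1, 5, 7}  B5 = {3, 5, 7}  B6 = {2, 3, 5}
Tree: B1–B2, B2–B3, B3–B4, B4–B5, B5–B6
Each bag holds 3 vertices, so the decomposition has width 2, which upper-bounds the treewidth. Since 4–6–1–0–4 is a cycle in G, G is not acyclic. Forests are exactly the graphs of treewidth ≤ 1, so tw(G) ≥ 2. The upper and lower bounds meet at 2, so that is the treewidth.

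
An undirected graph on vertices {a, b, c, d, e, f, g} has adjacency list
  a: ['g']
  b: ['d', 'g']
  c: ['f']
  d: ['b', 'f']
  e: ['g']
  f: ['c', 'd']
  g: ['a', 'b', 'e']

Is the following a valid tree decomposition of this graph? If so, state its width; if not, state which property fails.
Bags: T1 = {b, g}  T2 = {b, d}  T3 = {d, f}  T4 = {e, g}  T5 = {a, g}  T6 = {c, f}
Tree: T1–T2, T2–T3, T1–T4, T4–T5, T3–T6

Vertex coverage: the bags together contain {a, b, c, d, e, f, g}, the full vertex set. Edge coverage: each edge of G has both endpoints in at least one bag. Running intersection: for every vertex, the bags containing it form a connected subtree. All three properties hold, so this is a valid tree decomposition of width max|bag| − 1 = 1, and hence tw(G) ≤ 1.

Yes; width 1.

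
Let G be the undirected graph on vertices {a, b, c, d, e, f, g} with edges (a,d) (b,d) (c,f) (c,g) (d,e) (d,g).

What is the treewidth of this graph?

1

A width-1 tree decomposition is:
Bags: B1 = {d, g}  B2 = {b, d}  B3 = {c, g}  B4 = {c, f}  B5 = {d, e}  B6 = {a, d}
Tree: B1–B2, B1–B3, B3–B4, B1–B5, B5–B6
Each bag holds 2 vertices, so the decomposition has width 1, which upper-bounds the treewidth. G has an edge, so its treewidth is at least 1. Therefore the treewidth is 1.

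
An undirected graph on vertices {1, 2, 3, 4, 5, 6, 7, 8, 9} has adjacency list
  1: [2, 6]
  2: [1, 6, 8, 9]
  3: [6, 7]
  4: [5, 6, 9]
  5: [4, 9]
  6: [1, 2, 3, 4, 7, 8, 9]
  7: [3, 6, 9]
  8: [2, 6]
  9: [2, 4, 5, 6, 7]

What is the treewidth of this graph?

2

A width-2 tree decomposition is:
Bags: B1 = {2, 6, 9}  B2 = {6, 7, 9}  B3 = {4, 6, 9}  B4 = {2, 6, 8}  B5 = {3, 6, 7}  B6 = {4, 5, 9}  B7 = {1, 2, 6}
Tree: B1–B2, B1–B3, B1–B4, B2–B5, B3–B6, B1–B7
Every bag has size at most 3, so the width is 3 − 1 = 2 and tw(G) ≤ 2. For the lower bound, the 3 vertices {4, 5, 9} are pairwise adjacent, and any tree decomposition puts a clique entirely inside one bag — forcing width ≥ 2. The upper and lower bounds meet at 2, so that is the treewidth.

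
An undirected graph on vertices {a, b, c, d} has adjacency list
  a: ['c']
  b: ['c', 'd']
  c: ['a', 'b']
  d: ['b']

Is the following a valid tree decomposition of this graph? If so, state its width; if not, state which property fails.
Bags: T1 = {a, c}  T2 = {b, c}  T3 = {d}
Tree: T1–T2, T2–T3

No — edge (b,d) lies in no bag.

A tree decomposition must satisfy three properties: every vertex lies in some bag; for every edge, both endpoints lie together in some bag; and for every vertex, the bags containing it form a connected subtree. Here edge (b,d) lies in no bag, so the decomposition is invalid.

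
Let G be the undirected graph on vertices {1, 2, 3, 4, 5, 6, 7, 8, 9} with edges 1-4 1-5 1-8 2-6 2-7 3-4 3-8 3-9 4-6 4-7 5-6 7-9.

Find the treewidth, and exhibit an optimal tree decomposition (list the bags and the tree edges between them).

Treewidth 3.
Bags: B1 = {3, 7, 8, 9}  B2 = {3, 4, 7, 8}  B3 = {1, 4, 7, 8}  B4 = {1, 2, 4, 7}  B5 = {1, 2, 4, 6}  B6 = {1, 2, 5, 6}
Tree: B1–B2, B2–B3, B3–B4, B4–B5, B5–B6

Each bag holds 4 vertices, so the decomposition has width 3, which upper-bounds the treewidth. For the lower bound: the 4 vertex sets {3,8,9}, {7}, {4}, {1,2,5,6} are disjoint, each induces a connected subgraph, and every pair is joined by at least one edge of G. Contracting each set to a single vertex therefore yields K_{4} as a minor, and since treewidth is minor-monotone, tw(G) ≥ tw(K_{4}) = 3. Hence tw(G) = 3 exactly.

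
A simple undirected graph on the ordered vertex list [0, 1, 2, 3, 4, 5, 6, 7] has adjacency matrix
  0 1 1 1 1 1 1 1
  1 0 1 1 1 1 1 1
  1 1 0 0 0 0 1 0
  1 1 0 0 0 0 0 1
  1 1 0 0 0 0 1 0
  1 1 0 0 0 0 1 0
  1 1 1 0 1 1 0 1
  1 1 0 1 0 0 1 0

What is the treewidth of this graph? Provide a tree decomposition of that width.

Treewidth 3.
One such decomposition:
Bags: B1 = {0, 1, 6, 7}  B2 = {0, 1, 3, 7}  B3 = {0, 1, 2, 6}  B4 = {0, 1, 5, 6}  B5 = {0, 1, 4, 6}
Tree: B1–B2, B1–B3, B1–B4, B3–B5

Each bag holds 4 vertices, so the decomposition has width 3, which upper-bounds the treewidth. On the other hand G contains the 4-clique {0, 1, 3, 7}. A clique must lie in a single bag of any decomposition, so no decomposition can have width below 3. Therefore the treewidth is 3.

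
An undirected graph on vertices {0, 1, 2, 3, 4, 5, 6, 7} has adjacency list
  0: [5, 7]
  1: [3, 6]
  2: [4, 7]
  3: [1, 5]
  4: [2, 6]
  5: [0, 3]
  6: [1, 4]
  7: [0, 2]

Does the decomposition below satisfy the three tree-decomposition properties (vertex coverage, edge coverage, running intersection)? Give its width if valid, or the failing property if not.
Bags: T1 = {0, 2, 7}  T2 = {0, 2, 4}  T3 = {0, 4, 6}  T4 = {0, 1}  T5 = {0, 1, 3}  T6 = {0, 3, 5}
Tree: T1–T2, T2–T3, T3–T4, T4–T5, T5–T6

A tree decomposition must satisfy three properties: every vertex lies in some bag; for every edge, both endpoints lie together in some bag; and for every vertex, the bags containing it form a connected subtree. Here edge (6,1) lies in no bag, so the decomposition is invalid.

No — edge (6,1) lies in no bag.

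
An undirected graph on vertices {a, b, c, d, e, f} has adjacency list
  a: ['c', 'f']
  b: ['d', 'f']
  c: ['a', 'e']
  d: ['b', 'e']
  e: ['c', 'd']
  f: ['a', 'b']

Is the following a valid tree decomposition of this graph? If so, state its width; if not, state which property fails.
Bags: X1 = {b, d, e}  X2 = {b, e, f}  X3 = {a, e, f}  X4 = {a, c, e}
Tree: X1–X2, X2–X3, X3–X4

Vertex coverage: the bags together contain {a, b, c, d, e, f}, the full vertex set. Edge coverage: each edge of G has both endpoints in at least one bag. Running intersection: for every vertex, the bags containing it form a connected subtree. All three properties hold, so this is a valid tree decomposition of width max|bag| − 1 = 2, and hence tw(G) ≤ 2.

Yes; width 2.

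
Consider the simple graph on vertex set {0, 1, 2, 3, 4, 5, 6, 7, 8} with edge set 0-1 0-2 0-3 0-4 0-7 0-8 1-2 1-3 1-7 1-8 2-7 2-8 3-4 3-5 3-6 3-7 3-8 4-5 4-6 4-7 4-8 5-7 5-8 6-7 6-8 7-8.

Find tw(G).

A width-4 tree decomposition is:
Bags: B1 = {0, 1, 3, 7, 8}  B2 = {0, 3, 4, 7, 8}  B3 = {3, 4, 5, 7, 8}  B4 = {0, 1, 2, 7, 8}  B5 = {3, 4, 6, 7, 8}
Tree: B1–B2, B2–B3, B1–B4, B2–B5
Every bag has size at most 5, so the width is 5 − 1 = 4 and tw(G) ≤ 4. For the lower bound, the 5 vertices {0, 1, 2, 7, 8} are pairwise adjacent, and any tree decomposition puts a clique entirely inside one bag — forcing width ≥ 4. Hence tw(G) = 4 exactly.

4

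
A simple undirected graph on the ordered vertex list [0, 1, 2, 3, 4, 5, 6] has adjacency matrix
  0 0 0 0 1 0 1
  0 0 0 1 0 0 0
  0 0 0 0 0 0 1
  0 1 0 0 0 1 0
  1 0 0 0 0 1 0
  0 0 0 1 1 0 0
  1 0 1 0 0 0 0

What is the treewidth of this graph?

1

A width-1 tree decomposition is:
Bags: B1 = {2, 6}  B2 = {0, 6}  B3 = {0, 4}  B4 = {4, 5}  B5 = {3, 5}  B6 = {1, 3}
Tree: B1–B2, B2–B3, B3–B4, B4–B5, B5–B6
Every bag has size at most 2, so the width is 2 − 1 = 1 and tw(G) ≤ 1. G has an edge, so its treewidth is at least 1. Hence tw(G) = 1 exactly.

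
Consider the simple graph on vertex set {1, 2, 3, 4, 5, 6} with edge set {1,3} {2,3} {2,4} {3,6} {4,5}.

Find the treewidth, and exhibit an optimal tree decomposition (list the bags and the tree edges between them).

Treewidth 1.
Bags: B1 = {2, 3}  B2 = {2, 4}  B3 = {3, 6}  B4 = {4, 5}  B5 = {1, 3}
Tree: B1–B2, B1–B3, B2–B4, B3–B5

The largest bag has 2 vertices, giving width 1; this decomposition certifies tw(G) ≤ 1. G has an edge, so its treewidth is at least 1. The upper and lower bounds meet at 1, so that is the treewidth.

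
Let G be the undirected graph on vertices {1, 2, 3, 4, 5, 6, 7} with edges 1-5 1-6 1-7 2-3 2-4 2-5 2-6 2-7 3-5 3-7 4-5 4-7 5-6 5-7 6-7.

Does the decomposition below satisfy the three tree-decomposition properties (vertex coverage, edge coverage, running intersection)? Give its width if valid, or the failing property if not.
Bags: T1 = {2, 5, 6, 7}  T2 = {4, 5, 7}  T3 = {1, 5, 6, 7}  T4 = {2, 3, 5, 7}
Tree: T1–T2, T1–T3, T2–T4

No — edge (2,4) lies in no bag.

A tree decomposition must satisfy three properties: every vertex lies in some bag; for every edge, both endpoints lie together in some bag; and for every vertex, the bags containing it form a connected subtree. Here edge (2,4) lies in no bag, so the decomposition is invalid.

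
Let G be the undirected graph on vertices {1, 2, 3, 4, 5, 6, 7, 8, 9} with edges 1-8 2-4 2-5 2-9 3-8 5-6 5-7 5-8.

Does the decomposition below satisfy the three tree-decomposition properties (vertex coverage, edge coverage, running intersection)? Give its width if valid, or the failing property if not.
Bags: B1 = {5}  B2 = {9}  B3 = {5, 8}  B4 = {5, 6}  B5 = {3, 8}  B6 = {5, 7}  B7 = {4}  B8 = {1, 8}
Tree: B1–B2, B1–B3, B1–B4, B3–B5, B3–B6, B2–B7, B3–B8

A tree decomposition must satisfy three properties: every vertex lies in some bag; for every edge, both endpoints lie together in some bag; and for every vertex, the bags containing it form a connected subtree. Here vertex 2 appears in no bag, so the decomposition is invalid.

No — vertex 2 appears in no bag.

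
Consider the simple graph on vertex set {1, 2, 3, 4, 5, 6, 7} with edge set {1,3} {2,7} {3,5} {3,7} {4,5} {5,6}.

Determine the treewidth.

1

A width-1 tree decomposition is:
Bags: B1 = {3, 7}  B2 = {3, 5}  B3 = {2, 7}  B4 = {1, 3}  B5 = {4, 5}  B6 = {5, 6}
Tree: B1–B2, B1–B3, B1–B4, B2–B5, B5–B6
Every bag has size at most 2, so the width is 2 − 1 = 1 and tw(G) ≤ 1. Since G has at least one edge (e.g. 7–3), it is not an edgeless graph, so tw(G) ≥ 1. Therefore the treewidth is 1.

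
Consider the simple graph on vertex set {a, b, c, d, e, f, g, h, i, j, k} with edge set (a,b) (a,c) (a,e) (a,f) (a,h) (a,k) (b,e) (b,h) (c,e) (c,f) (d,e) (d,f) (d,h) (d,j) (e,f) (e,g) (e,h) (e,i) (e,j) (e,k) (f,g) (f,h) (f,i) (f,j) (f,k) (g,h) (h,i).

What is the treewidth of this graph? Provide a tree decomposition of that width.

Treewidth 3.
One such decomposition:
Bags: B1 = {e, f, g, h}  B2 = {a, e, f, h}  B3 = {a, e, f, k}  B4 = {e, f, h, i}  B5 = {d, e, f, h}  B6 = {d, e, f, j}  B7 = {a, c, e, f}  B8 = {a, b, e, h}
Tree: B1–B2, B2–B3, B2–B4, B2–B5, B5–B6, B3–B7, B2–B8

Every bag has size at most 4, so the width is 4 − 1 = 3 and tw(G) ≤ 3. On the other hand G contains the 4-clique {d, e, f, j}. A clique must lie in a single bag of any decomposition, so no decomposition can have width below 3. Hence tw(G) = 3 exactly.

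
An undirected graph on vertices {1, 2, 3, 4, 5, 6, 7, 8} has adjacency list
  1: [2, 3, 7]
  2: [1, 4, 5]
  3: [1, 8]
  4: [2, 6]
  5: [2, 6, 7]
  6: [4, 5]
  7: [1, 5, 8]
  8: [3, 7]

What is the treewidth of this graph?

A width-2 tree decomposition is:
Bags: B1 = {2, 4, 6}  B2 = {2, 5, 6}  B3 = {1, 2, 5}  B4 = {1, 5, 7}  B5 = {1, 3, 7}  B6 = {3, 7, 8}
Tree: B1–B2, B2–B3, B3–B4, B4–B5, B5–B6
The largest bag has 3 vertices, giving width 2; this decomposition certifies tw(G) ≤ 2. Since 4–6–5–2–4 is a cycle in G, G is not acyclic. Forests are exactly the graphs of treewidth ≤ 1, so tw(G) ≥ 2. Combining the bounds, tw(G) = 2.

2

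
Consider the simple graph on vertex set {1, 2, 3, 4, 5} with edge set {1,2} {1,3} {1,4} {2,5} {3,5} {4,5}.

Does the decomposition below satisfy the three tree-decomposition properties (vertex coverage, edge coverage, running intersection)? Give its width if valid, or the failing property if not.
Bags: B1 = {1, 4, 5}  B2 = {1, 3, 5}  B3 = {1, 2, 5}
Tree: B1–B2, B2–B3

Yes; width 2.

Checking the three conditions: (i) the bags cover all of {1, 2, 3, 4, 5}; (ii) for each edge, some bag contains both endpoints; (iii) the bags containing any fixed vertex form a subtree. All hold, so the decomposition is valid with width 3 − 1 = 2.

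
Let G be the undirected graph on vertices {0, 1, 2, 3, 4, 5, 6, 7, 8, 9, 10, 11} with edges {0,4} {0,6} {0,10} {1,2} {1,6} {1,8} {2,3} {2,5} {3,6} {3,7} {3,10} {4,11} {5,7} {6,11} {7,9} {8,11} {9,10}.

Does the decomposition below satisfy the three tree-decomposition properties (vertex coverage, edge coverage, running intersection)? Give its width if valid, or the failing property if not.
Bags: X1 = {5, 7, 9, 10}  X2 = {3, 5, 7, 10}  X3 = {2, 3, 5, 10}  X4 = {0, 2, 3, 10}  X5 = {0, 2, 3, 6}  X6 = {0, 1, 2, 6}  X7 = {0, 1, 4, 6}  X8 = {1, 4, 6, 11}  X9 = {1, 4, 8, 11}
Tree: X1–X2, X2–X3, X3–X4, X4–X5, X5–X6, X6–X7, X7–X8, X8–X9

Every vertex of G appears in some bag (union = {0, 1, 2, 3, 4, 5, 6, 7, 8, 9, 10, 11}); every edge is covered by a bag; and for each vertex v the set of bags containing v is connected in the bag tree. The decomposition is therefore valid. The largest bag has 4 vertices, so the width is 3.

Yes; width 3.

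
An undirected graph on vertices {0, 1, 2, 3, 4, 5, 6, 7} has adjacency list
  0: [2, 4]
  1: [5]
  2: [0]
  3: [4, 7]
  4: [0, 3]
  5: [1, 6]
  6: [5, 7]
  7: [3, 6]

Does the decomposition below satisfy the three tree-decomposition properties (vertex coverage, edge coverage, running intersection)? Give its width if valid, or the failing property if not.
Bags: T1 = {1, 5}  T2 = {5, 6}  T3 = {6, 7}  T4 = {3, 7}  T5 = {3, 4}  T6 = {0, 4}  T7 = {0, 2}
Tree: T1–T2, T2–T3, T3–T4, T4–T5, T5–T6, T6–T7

Yes; width 1.

Vertex coverage: the bags together contain {0, 1, 2, 3, 4, 5, 6, 7}, the full vertex set. Edge coverage: each edge of G has both endpoints in at least one bag. Running intersection: for every vertex, the bags containing it form a connected subtree. All three properties hold, so this is a valid tree decomposition of width max|bag| − 1 = 1, and hence tw(G) ≤ 1.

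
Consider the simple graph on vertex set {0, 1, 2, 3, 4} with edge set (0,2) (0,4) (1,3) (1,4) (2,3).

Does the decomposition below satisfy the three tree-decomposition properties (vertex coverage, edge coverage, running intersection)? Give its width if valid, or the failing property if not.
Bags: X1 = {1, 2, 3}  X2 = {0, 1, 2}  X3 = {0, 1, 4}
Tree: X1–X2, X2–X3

Yes; width 2.

Every vertex of G appears in some bag (union = {0, 1, 2, 3, 4}); every edge is covered by a bag; and for each vertex v the set of bags containing v is connected in the bag tree. The decomposition is therefore valid. The largest bag has 3 vertices, so the width is 2.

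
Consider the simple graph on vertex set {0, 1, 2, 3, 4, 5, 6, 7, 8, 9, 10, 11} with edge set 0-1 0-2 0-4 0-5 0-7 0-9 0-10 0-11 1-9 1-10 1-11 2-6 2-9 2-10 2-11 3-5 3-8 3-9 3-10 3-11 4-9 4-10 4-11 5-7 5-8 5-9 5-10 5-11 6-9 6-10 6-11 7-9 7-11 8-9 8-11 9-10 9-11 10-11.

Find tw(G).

4

A width-4 tree decomposition is:
Bags: B1 = {0, 2, 9, 10, 11}  B2 = {0, 5, 9, 10, 11}  B3 = {0, 4, 9, 10, 11}  B4 = {0, 5, 7, 9, 11}  B5 = {3, 5, 9, 10, 11}  B6 = {0, 1, 9, 10, 11}  B7 = {2, 6, 9, 10, 11}  B8 = {3, 5, 8, 9, 11}
Tree: B1–B2, B1–B3, B2–B4, B2–B5, B2–B6, B1–B7, B5–B8
The largest bag has 5 vertices, giving width 4; this decomposition certifies tw(G) ≤ 4. For the lower bound, the 5 vertices {3, 5, 8, 9, 11} are pairwise adjacent, and any tree decomposition puts a clique entirely inside one bag — forcing width ≥ 4. Therefore the treewidth is 4.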